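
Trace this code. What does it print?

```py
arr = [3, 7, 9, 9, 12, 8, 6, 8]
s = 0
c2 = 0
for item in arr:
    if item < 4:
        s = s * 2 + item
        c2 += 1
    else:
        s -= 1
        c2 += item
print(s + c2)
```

item=3: <4, s = 0*2+3 = 3; c2=1
item=7: not <4, s = 3-1 = 2; c2=8
item=9: not <4, s = 2-1 = 1; c2=17
item=9: not <4, s = 1-1 = 0; c2=26
item=12: not <4, s = 0-1 = -1; c2=38
item=8: not <4, s = (-1)-1 = -2; c2=46
item=6: not <4, s = (-2)-1 = -3; c2=52
item=8: not <4, s = (-3)-1 = -4; c2=60
s+c2 = (-4)+60 = 56

56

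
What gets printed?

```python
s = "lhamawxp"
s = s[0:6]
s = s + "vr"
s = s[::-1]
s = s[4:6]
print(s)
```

slice [0:6] → 'lhamaw'
+ 'vr' → 'lhamawvr'
reverse → 'rvwamahl'
slice [4:6] → 'ma'

ma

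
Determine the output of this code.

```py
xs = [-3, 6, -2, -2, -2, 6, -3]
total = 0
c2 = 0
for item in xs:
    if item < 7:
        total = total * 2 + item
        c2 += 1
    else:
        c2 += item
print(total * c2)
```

-329

item=-3: <7, total = 0*2+(-3) = -3; c2=1
item=6: <7, total = (-3)*2+6 = 0; c2=2
item=-2: <7, total = 0*2+(-2) = -2; c2=3
item=-2: <7, total = (-2)*2+(-2) = -6; c2=4
item=-2: <7, total = (-6)*2+(-2) = -14; c2=5
item=6: <7, total = (-14)*2+6 = -22; c2=6
item=-3: <7, total = (-22)*2+(-3) = -47; c2=7
total*c2 = (-47)*7 = -329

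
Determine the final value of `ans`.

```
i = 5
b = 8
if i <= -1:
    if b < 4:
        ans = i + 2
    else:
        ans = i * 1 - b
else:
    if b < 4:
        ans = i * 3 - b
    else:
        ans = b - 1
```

i=5, b=8
i <= -1 is False; b < 4 is False
→ ans = b - 1 = 7

7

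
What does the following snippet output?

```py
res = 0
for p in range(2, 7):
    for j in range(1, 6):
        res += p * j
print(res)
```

300

p=2,j=1: res = 0+2 = 2
p=2,j=2: res = 2+4 = 6
p=2,j=3: res = 6+6 = 12
p=2,j=4: res = 12+8 = 20
p=2,j=5: res = 20+10 = 30
p=3,j=1: res = 30+3 = 33
p=3,j=2: res = 33+6 = 39
p=3,j=3: res = 39+9 = 48
p=3,j=4: res = 48+12 = 60
p=3,j=5: res = 60+15 = 75
p=4,j=1: res = 75+4 = 79
p=4,j=2: res = 79+8 = 87
p=4,j=3: res = 87+12 = 99
p=4,j=4: res = 99+16 = 115
p=4,j=5: res = 115+20 = 135
p=5,j=1: res = 135+5 = 140
p=5,j=2: res = 140+10 = 150
p=5,j=3: res = 150+15 = 165
p=5,j=4: res = 165+20 = 185
p=5,j=5: res = 185+25 = 210
p=6,j=1: res = 210+6 = 216
p=6,j=2: res = 216+12 = 228
p=6,j=3: res = 228+18 = 246
p=6,j=4: res = 246+24 = 270
p=6,j=5: res = 270+30 = 300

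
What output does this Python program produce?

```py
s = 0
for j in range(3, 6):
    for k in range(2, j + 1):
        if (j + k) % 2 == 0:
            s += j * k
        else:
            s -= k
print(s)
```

62

j=3,k=2: odd sum, s = 0-2 = -2
j=3,k=3: even sum, s = (-2)+9 = 7
j=4,k=2: even sum, s = 7+8 = 15
j=4,k=3: odd sum, s = 15-3 = 12
j=4,k=4: even sum, s = 12+16 = 28
j=5,k=2: odd sum, s = 28-2 = 26
j=5,k=3: even sum, s = 26+15 = 41
j=5,k=4: odd sum, s = 41-4 = 37
j=5,k=5: even sum, s = 37+25 = 62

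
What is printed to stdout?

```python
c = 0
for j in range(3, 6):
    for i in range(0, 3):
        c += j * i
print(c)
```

j=3,i=0: c = 0+0 = 0
j=3,i=1: c = 0+3 = 3
j=3,i=2: c = 3+6 = 9
j=4,i=0: c = 9+0 = 9
j=4,i=1: c = 9+4 = 13
j=4,i=2: c = 13+8 = 21
j=5,i=0: c = 21+0 = 21
j=5,i=1: c = 21+5 = 26
j=5,i=2: c = 26+10 = 36

36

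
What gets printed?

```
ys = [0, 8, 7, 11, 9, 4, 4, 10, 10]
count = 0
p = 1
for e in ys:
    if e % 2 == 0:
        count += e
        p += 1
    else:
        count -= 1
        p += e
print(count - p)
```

-1

e=0: even, count = 0+0 = 0; p=2
e=8: even, count = 0+8 = 8; p=3
e=7: not even, count = 8-1 = 7; p=10
e=11: not even, count = 7-1 = 6; p=21
e=9: not even, count = 6-1 = 5; p=30
e=4: even, count = 5+4 = 9; p=31
e=4: even, count = 9+4 = 13; p=32
e=10: even, count = 13+10 = 23; p=33
e=10: even, count = 23+10 = 33; p=34
count-p = 33-34 = -1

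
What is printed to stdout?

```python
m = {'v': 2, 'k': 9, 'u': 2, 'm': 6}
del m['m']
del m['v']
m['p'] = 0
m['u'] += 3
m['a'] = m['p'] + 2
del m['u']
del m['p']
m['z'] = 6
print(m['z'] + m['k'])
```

15

del 'm' → {'v': 2, 'k': 9, 'u': 2}
del 'v' → {'k': 9, 'u': 2}
m['p'] = 0 → {'k': 9, 'u': 2, 'p': 0}
m['u'] = 2+3 = 5 → {'k': 9, 'u': 5, 'p': 0}
m['a'] = m['p']+2 = 2 → {'k': 9, 'u': 5, 'p': 0, 'a': 2}
del 'u' → {'k': 9, 'p': 0, 'a': 2}
del 'p' → {'k': 9, 'a': 2}
m['z'] = 6 → {'k': 9, 'a': 2, 'z': 6}
m['z']+m['k'] = 6+9 = 15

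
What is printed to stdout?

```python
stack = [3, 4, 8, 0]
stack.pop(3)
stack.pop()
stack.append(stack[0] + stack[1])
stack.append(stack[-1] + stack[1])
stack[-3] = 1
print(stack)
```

pop(3) removes 0 → [3, 4, 8]
pop() removes 8 → [3, 4]
append stack[0]+stack[1] = 3+4 = 7 → [3, 4, 7]
append stack[-1]+stack[1] = 7+4 = 11 → [3, 4, 7, 11]
stack[-3] = 1 → [3, 1, 7, 11]

[3, 1, 7, 11]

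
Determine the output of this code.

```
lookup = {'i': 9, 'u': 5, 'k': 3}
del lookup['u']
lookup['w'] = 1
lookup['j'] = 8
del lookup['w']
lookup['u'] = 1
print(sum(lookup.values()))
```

del 'u' → {'i': 9, 'k': 3}
lookup['w'] = 1 → {'i': 9, 'k': 3, 'w': 1}
lookup['j'] = 8 → {'i': 9, 'k': 3, 'w': 1, 'j': 8}
del 'w' → {'i': 9, 'k': 3, 'j': 8}
lookup['u'] = 1 → {'i': 9, 'k': 3, 'j': 8, 'u': 1}
sum of values = 21

21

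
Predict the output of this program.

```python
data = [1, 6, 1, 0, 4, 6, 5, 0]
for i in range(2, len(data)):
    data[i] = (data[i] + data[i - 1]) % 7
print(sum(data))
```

16

i=2: data[2] = (1+6)%7 = 0 → [1, 6, 0, 0, 4, 6, 5, 0]
i=3: data[3] = (0+0)%7 = 0 → [1, 6, 0, 0, 4, 6, 5, 0]
i=4: data[4] = (4+0)%7 = 4 → [1, 6, 0, 0, 4, 6, 5, 0]
i=5: data[5] = (6+4)%7 = 3 → [1, 6, 0, 0, 4, 3, 5, 0]
i=6: data[6] = (5+3)%7 = 1 → [1, 6, 0, 0, 4, 3, 1, 0]
i=7: data[7] = (0+1)%7 = 1 → [1, 6, 0, 0, 4, 3, 1, 1]
sum = 16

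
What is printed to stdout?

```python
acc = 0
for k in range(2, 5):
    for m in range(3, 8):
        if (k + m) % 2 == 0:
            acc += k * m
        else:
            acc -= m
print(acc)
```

k=2,m=3: odd sum, acc = 0-3 = -3
k=2,m=4: even sum, acc = (-3)+8 = 5
k=2,m=5: odd sum, acc = 5-5 = 0
k=2,m=6: even sum, acc = 0+12 = 12
k=2,m=7: odd sum, acc = 12-7 = 5
k=3,m=3: even sum, acc = 5+9 = 14
k=3,m=4: odd sum, acc = 14-4 = 10
k=3,m=5: even sum, acc = 10+15 = 25
k=3,m=6: odd sum, acc = 25-6 = 19
k=3,m=7: even sum, acc = 19+21 = 40
k=4,m=3: odd sum, acc = 40-3 = 37
k=4,m=4: even sum, acc = 37+16 = 53
k=4,m=5: odd sum, acc = 53-5 = 48
k=4,m=6: even sum, acc = 48+24 = 72
k=4,m=7: odd sum, acc = 72-7 = 65

65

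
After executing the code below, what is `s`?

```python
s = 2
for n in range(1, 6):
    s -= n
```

-13

n=1: s = 2-1 = 1
n=2: s = 1-2 = -1
n=3: s = (-1)-3 = -4
n=4: s = (-4)-4 = -8
n=5: s = (-8)-5 = -13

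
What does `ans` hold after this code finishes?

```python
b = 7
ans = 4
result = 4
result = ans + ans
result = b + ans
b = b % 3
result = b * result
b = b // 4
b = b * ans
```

4

result = 4+4 = 8
result = 7+4 = 11
b = 7%3 = 1
result = 1*11 = 11
b = 1//4 = 0
b = 0*4 = 0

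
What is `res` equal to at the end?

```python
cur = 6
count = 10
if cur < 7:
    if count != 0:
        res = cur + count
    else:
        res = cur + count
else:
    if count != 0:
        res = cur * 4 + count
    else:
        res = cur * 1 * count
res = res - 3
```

cur=6, count=10
cur < 7 is True; count != 0 is True
→ res = cur + count = 16
res = 16-3 = 13

13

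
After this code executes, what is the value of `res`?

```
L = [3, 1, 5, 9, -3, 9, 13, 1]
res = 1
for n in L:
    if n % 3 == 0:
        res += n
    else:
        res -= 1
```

15

n=3: %3==0, res = 1+3 = 4
n=1: not %3==0, res = 4-1 = 3
n=5: not %3==0, res = 3-1 = 2
n=9: %3==0, res = 2+9 = 11
n=-3: %3==0, res = 11+(-3) = 8
n=9: %3==0, res = 8+9 = 17
n=13: not %3==0, res = 17-1 = 16
n=1: not %3==0, res = 16-1 = 15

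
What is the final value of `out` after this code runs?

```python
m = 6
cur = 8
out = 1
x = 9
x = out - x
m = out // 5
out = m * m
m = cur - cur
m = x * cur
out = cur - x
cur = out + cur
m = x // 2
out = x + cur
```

16

x = 1-9 = -8
m = 1//5 = 0
out = 0*0 = 0
m = 8-8 = 0
m = (-8)*8 = -64
out = 8-(-8) = 16
cur = 16+8 = 24
m = (-8)//2 = -4
out = (-8)+24 = 16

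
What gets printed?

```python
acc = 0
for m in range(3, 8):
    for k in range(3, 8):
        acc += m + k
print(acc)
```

m=3,k=3: acc = 0+6 = 6
m=3,k=4: acc = 6+7 = 13
m=3,k=5: acc = 13+8 = 21
m=3,k=6: acc = 21+9 = 30
m=3,k=7: acc = 30+10 = 40
m=4,k=3: acc = 40+7 = 47
m=4,k=4: acc = 47+8 = 55
m=4,k=5: acc = 55+9 = 64
m=4,k=6: acc = 64+10 = 74
m=4,k=7: acc = 74+11 = 85
m=5,k=3: acc = 85+8 = 93
m=5,k=4: acc = 93+9 = 102
m=5,k=5: acc = 102+10 = 112
m=5,k=6: acc = 112+11 = 123
m=5,k=7: acc = 123+12 = 135
m=6,k=3: acc = 135+9 = 144
m=6,k=4: acc = 144+10 = 154
m=6,k=5: acc = 154+11 = 165
m=6,k=6: acc = 165+12 = 177
m=6,k=7: acc = 177+13 = 190
m=7,k=3: acc = 190+10 = 200
m=7,k=4: acc = 200+11 = 211
m=7,k=5: acc = 211+12 = 223
m=7,k=6: acc = 223+13 = 236
m=7,k=7: acc = 236+14 = 250

250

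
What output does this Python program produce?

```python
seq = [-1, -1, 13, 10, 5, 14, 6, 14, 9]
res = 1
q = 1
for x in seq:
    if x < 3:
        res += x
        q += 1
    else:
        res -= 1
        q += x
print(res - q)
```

x=-1: <3, res = 1+(-1) = 0; q=2
x=-1: <3, res = 0+(-1) = -1; q=3
x=13: not <3, res = (-1)-1 = -2; q=16
x=10: not <3, res = (-2)-1 = -3; q=26
x=5: not <3, res = (-3)-1 = -4; q=31
x=14: not <3, res = (-4)-1 = -5; q=45
x=6: not <3, res = (-5)-1 = -6; q=51
x=14: not <3, res = (-6)-1 = -7; q=65
x=9: not <3, res = (-7)-1 = -8; q=74
res-q = (-8)-74 = -82

-82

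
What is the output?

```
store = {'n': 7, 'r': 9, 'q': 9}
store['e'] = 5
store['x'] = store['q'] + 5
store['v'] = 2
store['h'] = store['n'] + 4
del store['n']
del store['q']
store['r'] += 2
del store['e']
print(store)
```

{'r': 11, 'x': 14, 'v': 2, 'h': 11}

store['e'] = 5 → {'n': 7, 'r': 9, 'q': 9, 'e': 5}
store['x'] = store['q']+5 = 14 → {'n': 7, 'r': 9, 'q': 9, 'e': 5, 'x': 14}
store['v'] = 2 → {'n': 7, 'r': 9, 'q': 9, 'e': 5, 'x': 14, 'v': 2}
store['h'] = store['n']+4 = 11 → {'n': 7, 'r': 9, 'q': 9, 'e': 5, 'x': 14, 'v': 2, 'h': 11}
del 'n' → {'r': 9, 'q': 9, 'e': 5, 'x': 14, 'v': 2, 'h': 11}
del 'q' → {'r': 9, 'e': 5, 'x': 14, 'v': 2, 'h': 11}
store['r'] = 9+2 = 11 → {'r': 11, 'e': 5, 'x': 14, 'v': 2, 'h': 11}
del 'e' → {'r': 11, 'x': 14, 'v': 2, 'h': 11}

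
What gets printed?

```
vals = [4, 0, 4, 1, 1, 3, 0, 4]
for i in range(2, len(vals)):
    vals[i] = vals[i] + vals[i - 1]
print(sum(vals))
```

50

i=2: vals[2] = 4+0 = 4 → [4, 0, 4, 1, 1, 3, 0, 4]
i=3: vals[3] = 1+4 = 5 → [4, 0, 4, 5, 1, 3, 0, 4]
i=4: vals[4] = 1+5 = 6 → [4, 0, 4, 5, 6, 3, 0, 4]
i=5: vals[5] = 3+6 = 9 → [4, 0, 4, 5, 6, 9, 0, 4]
i=6: vals[6] = 0+9 = 9 → [4, 0, 4, 5, 6, 9, 9, 4]
i=7: vals[7] = 4+9 = 13 → [4, 0, 4, 5, 6, 9, 9, 13]
sum = 50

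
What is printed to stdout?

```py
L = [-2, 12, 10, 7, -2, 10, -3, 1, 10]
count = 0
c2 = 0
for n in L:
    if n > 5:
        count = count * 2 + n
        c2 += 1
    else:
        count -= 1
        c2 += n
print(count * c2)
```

-290

n=-2: not >5, count = 0-1 = -1; c2=-2
n=12: >5, count = (-1)*2+12 = 10; c2=-1
n=10: >5, count = 10*2+10 = 30; c2=0
n=7: >5, count = 30*2+7 = 67; c2=1
n=-2: not >5, count = 67-1 = 66; c2=-1
n=10: >5, count = 66*2+10 = 142; c2=0
n=-3: not >5, count = 142-1 = 141; c2=-3
n=1: not >5, count = 141-1 = 140; c2=-2
n=10: >5, count = 140*2+10 = 290; c2=-1
count*c2 = 290*(-1) = -290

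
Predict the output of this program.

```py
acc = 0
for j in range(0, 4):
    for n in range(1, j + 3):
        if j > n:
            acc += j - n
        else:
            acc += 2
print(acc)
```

j=0,n=1: not 0>1, acc = 0+2 = 2
j=0,n=2: not 0>2, acc = 2+2 = 4
j=1,n=1: not 1>1, acc = 4+2 = 6
j=1,n=2: not 1>2, acc = 6+2 = 8
j=1,n=3: not 1>3, acc = 8+2 = 10
j=2,n=1: 2>1, acc = 10+1 = 11
j=2,n=2: not 2>2, acc = 11+2 = 13
j=2,n=3: not 2>3, acc = 13+2 = 15
j=2,n=4: not 2>4, acc = 15+2 = 17
j=3,n=1: 3>1, acc = 17+2 = 19
j=3,n=2: 3>2, acc = 19+1 = 20
j=3,n=3: not 3>3, acc = 20+2 = 22
j=3,n=4: not 3>4, acc = 22+2 = 24
j=3,n=5: not 3>5, acc = 24+2 = 26

26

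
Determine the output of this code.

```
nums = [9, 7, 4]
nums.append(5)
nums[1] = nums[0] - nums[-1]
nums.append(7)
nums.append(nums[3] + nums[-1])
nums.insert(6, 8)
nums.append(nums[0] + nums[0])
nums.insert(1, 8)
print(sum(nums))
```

append 5 → [9, 7, 4, 5]
nums[1] = nums[0]-nums[-1] = 9-5 = 4 → [9, 4, 4, 5]
append 7 → [9, 4, 4, 5, 7]
append nums[3]+nums[-1] = 5+7 = 12 → [9, 4, 4, 5, 7, 12]
insert 8 at 6 → [9, 4, 4, 5, 7, 12, 8]
append nums[0]+nums[0] = 9+9 = 18 → [9, 4, 4, 5, 7, 12, 8, 18]
insert 8 at 1 → [9, 8, 4, 4, 5, 7, 12, 8, 18]
sum = 75

75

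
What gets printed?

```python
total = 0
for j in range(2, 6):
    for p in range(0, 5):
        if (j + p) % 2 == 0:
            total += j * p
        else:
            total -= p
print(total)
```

48

j=2,p=0: even sum, total = 0+0 = 0
j=2,p=1: odd sum, total = 0-1 = -1
j=2,p=2: even sum, total = (-1)+4 = 3
j=2,p=3: odd sum, total = 3-3 = 0
j=2,p=4: even sum, total = 0+8 = 8
j=3,p=0: odd sum, total = 8-0 = 8
j=3,p=1: even sum, total = 8+3 = 11
j=3,p=2: odd sum, total = 11-2 = 9
j=3,p=3: even sum, total = 9+9 = 18
j=3,p=4: odd sum, total = 18-4 = 14
j=4,p=0: even sum, total = 14+0 = 14
j=4,p=1: odd sum, total = 14-1 = 13
j=4,p=2: even sum, total = 13+8 = 21
j=4,p=3: odd sum, total = 21-3 = 18
j=4,p=4: even sum, total = 18+16 = 34
j=5,p=0: odd sum, total = 34-0 = 34
j=5,p=1: even sum, total = 34+5 = 39
j=5,p=2: odd sum, total = 39-2 = 37
j=5,p=3: even sum, total = 37+15 = 52
j=5,p=4: odd sum, total = 52-4 = 48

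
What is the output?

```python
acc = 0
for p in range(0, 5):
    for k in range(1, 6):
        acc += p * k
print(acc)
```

150

p=0,k=1: acc = 0+0 = 0
p=0,k=2: acc = 0+0 = 0
p=0,k=3: acc = 0+0 = 0
p=0,k=4: acc = 0+0 = 0
p=0,k=5: acc = 0+0 = 0
p=1,k=1: acc = 0+1 = 1
p=1,k=2: acc = 1+2 = 3
p=1,k=3: acc = 3+3 = 6
p=1,k=4: acc = 6+4 = 10
p=1,k=5: acc = 10+5 = 15
p=2,k=1: acc = 15+2 = 17
p=2,k=2: acc = 17+4 = 21
p=2,k=3: acc = 21+6 = 27
p=2,k=4: acc = 27+8 = 35
p=2,k=5: acc = 35+10 = 45
p=3,k=1: acc = 45+3 = 48
p=3,k=2: acc = 48+6 = 54
p=3,k=3: acc = 54+9 = 63
p=3,k=4: acc = 63+12 = 75
p=3,k=5: acc = 75+15 = 90
p=4,k=1: acc = 90+4 = 94
p=4,k=2: acc = 94+8 = 102
p=4,k=3: acc = 102+12 = 114
p=4,k=4: acc = 114+16 = 130
p=4,k=5: acc = 130+20 = 150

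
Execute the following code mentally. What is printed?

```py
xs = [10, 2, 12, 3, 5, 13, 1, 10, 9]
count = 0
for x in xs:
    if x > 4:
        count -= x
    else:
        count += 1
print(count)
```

x=10: >4, count = 0-10 = -10
x=2: not >4, count = (-10)+1 = -9
x=12: >4, count = (-9)-12 = -21
x=3: not >4, count = (-21)+1 = -20
x=5: >4, count = (-20)-5 = -25
x=13: >4, count = (-25)-13 = -38
x=1: not >4, count = (-38)+1 = -37
x=10: >4, count = (-37)-10 = -47
x=9: >4, count = (-47)-9 = -56

-56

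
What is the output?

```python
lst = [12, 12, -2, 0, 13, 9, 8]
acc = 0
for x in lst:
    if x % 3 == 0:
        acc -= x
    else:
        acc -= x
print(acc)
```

-52

x=12: %3==0, acc = 0-12 = -12
x=12: %3==0, acc = (-12)-12 = -24
x=-2: not %3==0, acc = (-24)-(-2) = -22
x=0: %3==0, acc = (-22)-0 = -22
x=13: not %3==0, acc = (-22)-13 = -35
x=9: %3==0, acc = (-35)-9 = -44
x=8: not %3==0, acc = (-44)-8 = -52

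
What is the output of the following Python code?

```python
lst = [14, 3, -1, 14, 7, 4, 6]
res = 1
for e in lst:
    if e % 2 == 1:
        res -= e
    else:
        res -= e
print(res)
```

-46

e=14: not odd, res = 1-14 = -13
e=3: odd, res = (-13)-3 = -16
e=-1: odd, res = (-16)-(-1) = -15
e=14: not odd, res = (-15)-14 = -29
e=7: odd, res = (-29)-7 = -36
e=4: not odd, res = (-36)-4 = -40
e=6: not odd, res = (-40)-6 = -46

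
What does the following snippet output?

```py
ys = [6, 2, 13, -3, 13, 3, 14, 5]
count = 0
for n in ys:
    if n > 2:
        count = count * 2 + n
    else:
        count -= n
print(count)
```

n=6: >2, count = 0*2+6 = 6
n=2: not >2, count = 6-2 = 4
n=13: >2, count = 4*2+13 = 21
n=-3: not >2, count = 21-(-3) = 24
n=13: >2, count = 24*2+13 = 61
n=3: >2, count = 61*2+3 = 125
n=14: >2, count = 125*2+14 = 264
n=5: >2, count = 264*2+5 = 533

533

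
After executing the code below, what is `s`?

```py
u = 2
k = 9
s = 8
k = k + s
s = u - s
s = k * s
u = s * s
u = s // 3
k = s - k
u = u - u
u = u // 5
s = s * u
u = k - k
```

k = 9+8 = 17
s = 2-8 = -6
s = 17*(-6) = -102
u = (-102)*(-102) = 10404
u = (-102)//3 = -34
k = (-102)-17 = -119
u = (-34)-(-34) = 0
u = 0//5 = 0
s = (-102)*0 = 0
u = (-119)-(-119) = 0

0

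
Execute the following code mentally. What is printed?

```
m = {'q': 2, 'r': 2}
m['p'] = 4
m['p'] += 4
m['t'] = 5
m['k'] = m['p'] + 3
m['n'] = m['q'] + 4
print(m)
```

{'q': 2, 'r': 2, 'p': 8, 't': 5, 'k': 11, 'n': 6}

m['p'] = 4 → {'q': 2, 'r': 2, 'p': 4}
m['p'] = 4+4 = 8 → {'q': 2, 'r': 2, 'p': 8}
m['t'] = 5 → {'q': 2, 'r': 2, 'p': 8, 't': 5}
m['k'] = m['p']+3 = 11 → {'q': 2, 'r': 2, 'p': 8, 't': 5, 'k': 11}
m['n'] = m['q']+4 = 6 → {'q': 2, 'r': 2, 'p': 8, 't': 5, 'k': 11, 'n': 6}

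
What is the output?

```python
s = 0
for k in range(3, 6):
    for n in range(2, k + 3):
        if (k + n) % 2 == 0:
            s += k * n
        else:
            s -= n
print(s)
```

121

k=3,n=2: odd sum, s = 0-2 = -2
k=3,n=3: even sum, s = (-2)+9 = 7
k=3,n=4: odd sum, s = 7-4 = 3
k=3,n=5: even sum, s = 3+15 = 18
k=4,n=2: even sum, s = 18+8 = 26
k=4,n=3: odd sum, s = 26-3 = 23
k=4,n=4: even sum, s = 23+16 = 39
k=4,n=5: odd sum, s = 39-5 = 34
k=4,n=6: even sum, s = 34+24 = 58
k=5,n=2: odd sum, s = 58-2 = 56
k=5,n=3: even sum, s = 56+15 = 71
k=5,n=4: odd sum, s = 71-4 = 67
k=5,n=5: even sum, s = 67+25 = 92
k=5,n=6: odd sum, s = 92-6 = 86
k=5,n=7: even sum, s = 86+35 = 121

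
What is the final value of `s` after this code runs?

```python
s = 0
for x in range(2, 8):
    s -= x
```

x=2: s = 0-2 = -2
x=3: s = (-2)-3 = -5
x=4: s = (-5)-4 = -9
x=5: s = (-9)-5 = -14
x=6: s = (-14)-6 = -20
x=7: s = (-20)-7 = -27

-27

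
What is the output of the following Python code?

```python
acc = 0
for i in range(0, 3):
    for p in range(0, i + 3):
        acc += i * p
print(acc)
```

26

i=0,p=0: acc = 0+0 = 0
i=0,p=1: acc = 0+0 = 0
i=0,p=2: acc = 0+0 = 0
i=1,p=0: acc = 0+0 = 0
i=1,p=1: acc = 0+1 = 1
i=1,p=2: acc = 1+2 = 3
i=1,p=3: acc = 3+3 = 6
i=2,p=0: acc = 6+0 = 6
i=2,p=1: acc = 6+2 = 8
i=2,p=2: acc = 8+4 = 12
i=2,p=3: acc = 12+6 = 18
i=2,p=4: acc = 18+8 = 26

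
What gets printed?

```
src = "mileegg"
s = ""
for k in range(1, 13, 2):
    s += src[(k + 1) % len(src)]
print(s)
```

legieg

k=1: add src[2]='l' → 'l'
k=3: add src[4]='e' → 'le'
k=5: add src[6]='g' → 'leg'
k=7: add src[1]='i' → 'legi'
k=9: add src[3]='e' → 'legie'
k=11: add src[5]='g' → 'legieg'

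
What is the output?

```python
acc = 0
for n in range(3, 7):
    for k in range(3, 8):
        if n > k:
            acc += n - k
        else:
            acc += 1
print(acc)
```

n=3,k=3: not 3>3, acc = 0+1 = 1
n=3,k=4: not 3>4, acc = 1+1 = 2
n=3,k=5: not 3>5, acc = 2+1 = 3
n=3,k=6: not 3>6, acc = 3+1 = 4
n=3,k=7: not 3>7, acc = 4+1 = 5
n=4,k=3: 4>3, acc = 5+1 = 6
n=4,k=4: not 4>4, acc = 6+1 = 7
n=4,k=5: not 4>5, acc = 7+1 = 8
n=4,k=6: not 4>6, acc = 8+1 = 9
n=4,k=7: not 4>7, acc = 9+1 = 10
n=5,k=3: 5>3, acc = 10+2 = 12
n=5,k=4: 5>4, acc = 12+1 = 13
n=5,k=5: not 5>5, acc = 13+1 = 14
n=5,k=6: not 5>6, acc = 14+1 = 15
n=5,k=7: not 5>7, acc = 15+1 = 16
n=6,k=3: 6>3, acc = 16+3 = 19
n=6,k=4: 6>4, acc = 19+2 = 21
n=6,k=5: 6>5, acc = 21+1 = 22
n=6,k=6: not 6>6, acc = 22+1 = 23
n=6,k=7: not 6>7, acc = 23+1 = 24

24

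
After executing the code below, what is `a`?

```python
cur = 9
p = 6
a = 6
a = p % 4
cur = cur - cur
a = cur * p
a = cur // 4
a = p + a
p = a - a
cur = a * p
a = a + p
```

6

a = 6%4 = 2
cur = 9-9 = 0
a = 0*6 = 0
a = 0//4 = 0
a = 6+0 = 6
p = 6-6 = 0
cur = 6*0 = 0
a = 6+0 = 6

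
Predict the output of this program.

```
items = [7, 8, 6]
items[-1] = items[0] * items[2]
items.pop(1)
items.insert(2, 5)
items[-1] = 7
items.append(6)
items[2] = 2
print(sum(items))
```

57

items[-1] = items[0]*items[2] = 7*6 = 42 → [7, 8, 42]
pop(1) removes 8 → [7, 42]
insert 5 at 2 → [7, 42, 5]
items[-1] = 7 → [7, 42, 7]
append 6 → [7, 42, 7, 6]
items[2] = 2 → [7, 42, 2, 6]
sum = 57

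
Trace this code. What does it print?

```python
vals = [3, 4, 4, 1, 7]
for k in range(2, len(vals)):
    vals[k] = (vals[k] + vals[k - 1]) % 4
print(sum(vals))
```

8

k=2: vals[2] = (4+4)%4 = 0 → [3, 4, 0, 1, 7]
k=3: vals[3] = (1+0)%4 = 1 → [3, 4, 0, 1, 7]
k=4: vals[4] = (7+1)%4 = 0 → [3, 4, 0, 1, 0]
sum = 8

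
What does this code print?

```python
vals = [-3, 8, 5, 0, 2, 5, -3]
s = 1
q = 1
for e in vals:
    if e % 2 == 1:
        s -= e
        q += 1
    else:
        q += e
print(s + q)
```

e=-3: odd, s = 1-(-3) = 4; q=2
e=8: not odd; q=10
e=5: odd, s = 4-5 = -1; q=11
e=0: not odd; q=11
e=2: not odd; q=13
e=5: odd, s = (-1)-5 = -6; q=14
e=-3: odd, s = (-6)-(-3) = -3; q=15
s+q = (-3)+15 = 12

12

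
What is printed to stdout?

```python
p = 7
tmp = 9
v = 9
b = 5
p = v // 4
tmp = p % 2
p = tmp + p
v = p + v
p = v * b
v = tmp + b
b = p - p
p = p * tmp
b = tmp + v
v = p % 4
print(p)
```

0

p = 9//4 = 2
tmp = 2%2 = 0
p = 0+2 = 2
v = 2+9 = 11
p = 11*5 = 55
v = 0+5 = 5
b = 55-55 = 0
p = 55*0 = 0
b = 0+5 = 5
v = 0%4 = 0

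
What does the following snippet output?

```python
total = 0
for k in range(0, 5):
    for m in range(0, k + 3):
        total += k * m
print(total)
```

155

k=0,m=0: total = 0+0 = 0
k=0,m=1: total = 0+0 = 0
k=0,m=2: total = 0+0 = 0
k=1,m=0: total = 0+0 = 0
k=1,m=1: total = 0+1 = 1
k=1,m=2: total = 1+2 = 3
k=1,m=3: total = 3+3 = 6
k=2,m=0: total = 6+0 = 6
k=2,m=1: total = 6+2 = 8
k=2,m=2: total = 8+4 = 12
k=2,m=3: total = 12+6 = 18
k=2,m=4: total = 18+8 = 26
k=3,m=0: total = 26+0 = 26
k=3,m=1: total = 26+3 = 29
k=3,m=2: total = 29+6 = 35
k=3,m=3: total = 35+9 = 44
k=3,m=4: total = 44+12 = 56
k=3,m=5: total = 56+15 = 71
k=4,m=0: total = 71+0 = 71
k=4,m=1: total = 71+4 = 75
k=4,m=2: total = 75+8 = 83
k=4,m=3: total = 83+12 = 95
k=4,m=4: total = 95+16 = 111
k=4,m=5: total = 111+20 = 131
k=4,m=6: total = 131+24 = 155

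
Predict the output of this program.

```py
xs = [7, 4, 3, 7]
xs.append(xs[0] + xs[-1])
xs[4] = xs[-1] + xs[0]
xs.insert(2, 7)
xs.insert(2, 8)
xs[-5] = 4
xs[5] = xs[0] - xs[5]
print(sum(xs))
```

46

append xs[0]+xs[-1] = 7+7 = 14 → [7, 4, 3, 7, 14]
xs[4] = xs[-1]+xs[0] = 14+7 = 21 → [7, 4, 3, 7, 21]
insert 7 at 2 → [7, 4, 7, 3, 7, 21]
insert 8 at 2 → [7, 4, 8, 7, 3, 7, 21]
xs[-5] = 4 → [7, 4, 4, 7, 3, 7, 21]
xs[5] = xs[0]-xs[5] = 7-7 = 0 → [7, 4, 4, 7, 3, 0, 21]
sum = 46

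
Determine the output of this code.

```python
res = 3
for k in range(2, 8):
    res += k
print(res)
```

30

k=2: res = 3+2 = 5
k=3: res = 5+3 = 8
k=4: res = 8+4 = 12
k=5: res = 12+5 = 17
k=6: res = 17+6 = 23
k=7: res = 23+7 = 30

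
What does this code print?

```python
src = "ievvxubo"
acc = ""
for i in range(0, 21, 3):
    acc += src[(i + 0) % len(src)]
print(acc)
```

i=0: add src[0]='i' → 'i'
i=3: add src[3]='v' → 'iv'
i=6: add src[6]='b' → 'ivb'
i=9: add src[1]='e' → 'ivbe'
i=12: add src[4]='x' → 'ivbex'
i=15: add src[7]='o' → 'ivbexo'
i=18: add src[2]='v' → 'ivbexov'

ivbexov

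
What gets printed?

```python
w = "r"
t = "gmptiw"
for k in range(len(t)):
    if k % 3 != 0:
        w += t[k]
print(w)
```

rmpiw

k=0: skip
k=1: add 'm' → 'rm'
k=2: add 'p' → 'rmp'
k=3: skip
k=4: add 'i' → 'rmpi'
k=5: add 'w' → 'rmpiw'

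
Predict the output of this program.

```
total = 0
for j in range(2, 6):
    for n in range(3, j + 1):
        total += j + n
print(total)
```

j=3,n=3: total = 0+6 = 6
j=4,n=3: total = 6+7 = 13
j=4,n=4: total = 13+8 = 21
j=5,n=3: total = 21+8 = 29
j=5,n=4: total = 29+9 = 38
j=5,n=5: total = 38+10 = 48

48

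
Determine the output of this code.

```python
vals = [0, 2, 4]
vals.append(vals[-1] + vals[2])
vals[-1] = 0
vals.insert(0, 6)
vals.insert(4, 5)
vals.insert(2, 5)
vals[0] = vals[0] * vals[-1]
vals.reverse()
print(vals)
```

[0, 5, 4, 2, 5, 0, 0]

append vals[-1]+vals[2] = 4+4 = 8 → [0, 2, 4, 8]
vals[-1] = 0 → [0, 2, 4, 0]
insert 6 at 0 → [6, 0, 2, 4, 0]
insert 5 at 4 → [6, 0, 2, 4, 5, 0]
insert 5 at 2 → [6, 0, 5, 2, 4, 5, 0]
vals[0] = vals[0]*vals[-1] = 6*0 = 0 → [0, 0, 5, 2, 4, 5, 0]
reverse → [0, 5, 4, 2, 5, 0, 0]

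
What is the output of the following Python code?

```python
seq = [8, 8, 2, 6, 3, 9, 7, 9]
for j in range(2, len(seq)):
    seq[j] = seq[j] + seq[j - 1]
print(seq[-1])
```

44

j=2: seq[2] = 2+8 = 10 → [8, 8, 10, 6, 3, 9, 7, 9]
j=3: seq[3] = 6+10 = 16 → [8, 8, 10, 16, 3, 9, 7, 9]
j=4: seq[4] = 3+16 = 19 → [8, 8, 10, 16, 19, 9, 7, 9]
j=5: seq[5] = 9+19 = 28 → [8, 8, 10, 16, 19, 28, 7, 9]
j=6: seq[6] = 7+28 = 35 → [8, 8, 10, 16, 19, 28, 35, 9]
j=7: seq[7] = 9+35 = 44 → [8, 8, 10, 16, 19, 28, 35, 44]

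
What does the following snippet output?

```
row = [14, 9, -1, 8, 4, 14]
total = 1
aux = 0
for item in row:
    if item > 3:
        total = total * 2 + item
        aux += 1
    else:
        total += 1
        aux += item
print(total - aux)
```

386

item=14: >3, total = 1*2+14 = 16; aux=1
item=9: >3, total = 16*2+9 = 41; aux=2
item=-1: not >3, total = 41+1 = 42; aux=1
item=8: >3, total = 42*2+8 = 92; aux=2
item=4: >3, total = 92*2+4 = 188; aux=3
item=14: >3, total = 188*2+14 = 390; aux=4
total-aux = 390-4 = 386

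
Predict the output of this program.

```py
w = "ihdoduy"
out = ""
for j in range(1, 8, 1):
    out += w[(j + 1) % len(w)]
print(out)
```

j=1: add w[2]='d' → 'd'
j=2: add w[3]='o' → 'do'
j=3: add w[4]='d' → 'dod'
j=4: add w[5]='u' → 'dodu'
j=5: add w[6]='y' → 'doduy'
j=6: add w[0]='i' → 'doduyi'
j=7: add w[1]='h' → 'doduyih'

doduyih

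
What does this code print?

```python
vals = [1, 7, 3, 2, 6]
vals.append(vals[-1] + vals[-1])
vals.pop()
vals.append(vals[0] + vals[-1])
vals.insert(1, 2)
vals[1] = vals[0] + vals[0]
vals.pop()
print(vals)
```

[1, 2, 7, 3, 2, 6]

append vals[-1]+vals[-1] = 6+6 = 12 → [1, 7, 3, 2, 6, 12]
pop() removes 12 → [1, 7, 3, 2, 6]
append vals[0]+vals[-1] = 1+6 = 7 → [1, 7, 3, 2, 6, 7]
insert 2 at 1 → [1, 2, 7, 3, 2, 6, 7]
vals[1] = vals[0]+vals[0] = 1+1 = 2 → [1, 2, 7, 3, 2, 6, 7]
pop() removes 7 → [1, 2, 7, 3, 2, 6]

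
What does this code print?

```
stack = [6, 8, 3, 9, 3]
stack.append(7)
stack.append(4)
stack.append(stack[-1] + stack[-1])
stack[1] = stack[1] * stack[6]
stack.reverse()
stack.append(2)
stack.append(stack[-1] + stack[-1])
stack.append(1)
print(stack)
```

[8, 4, 7, 3, 9, 3, 32, 6, 2, 4, 1]

append 7 → [6, 8, 3, 9, 3, 7]
append 4 → [6, 8, 3, 9, 3, 7, 4]
append stack[-1]+stack[-1] = 4+4 = 8 → [6, 8, 3, 9, 3, 7, 4, 8]
stack[1] = stack[1]*stack[6] = 8*4 = 32 → [6, 32, 3, 9, 3, 7, 4, 8]
reverse → [8, 4, 7, 3, 9, 3, 32, 6]
append 2 → [8, 4, 7, 3, 9, 3, 32, 6, 2]
append stack[-1]+stack[-1] = 2+2 = 4 → [8, 4, 7, 3, 9, 3, 32, 6, 2, 4]
append 1 → [8, 4, 7, 3, 9, 3, 32, 6, 2, 4, 1]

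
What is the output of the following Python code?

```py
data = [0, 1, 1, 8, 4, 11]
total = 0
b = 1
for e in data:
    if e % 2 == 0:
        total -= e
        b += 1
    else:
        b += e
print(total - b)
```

-29

e=0: even, total = 0-0 = 0; b=2
e=1: not even; b=3
e=1: not even; b=4
e=8: even, total = 0-8 = -8; b=5
e=4: even, total = (-8)-4 = -12; b=6
e=11: not even; b=17
total-b = (-12)-17 = -29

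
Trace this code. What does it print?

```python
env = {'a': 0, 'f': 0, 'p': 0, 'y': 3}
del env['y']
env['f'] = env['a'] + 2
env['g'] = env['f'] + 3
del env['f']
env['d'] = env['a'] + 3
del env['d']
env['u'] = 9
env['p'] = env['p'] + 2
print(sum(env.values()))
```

del 'y' → {'a': 0, 'f': 0, 'p': 0}
env['f'] = env['a']+2 = 2 → {'a': 0, 'f': 2, 'p': 0}
env['g'] = env['f']+3 = 5 → {'a': 0, 'f': 2, 'p': 0, 'g': 5}
del 'f' → {'a': 0, 'p': 0, 'g': 5}
env['d'] = env['a']+3 = 3 → {'a': 0, 'p': 0, 'g': 5, 'd': 3}
del 'd' → {'a': 0, 'p': 0, 'g': 5}
env['u'] = 9 → {'a': 0, 'p': 0, 'g': 5, 'u': 9}
env['p'] = env['p']+2 = 2 → {'a': 0, 'p': 2, 'g': 5, 'u': 9}
sum of values = 16

16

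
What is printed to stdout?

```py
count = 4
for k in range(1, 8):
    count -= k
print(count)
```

-24

k=1: count = 4-1 = 3
k=2: count = 3-2 = 1
k=3: count = 1-3 = -2
k=4: count = (-2)-4 = -6
k=5: count = (-6)-5 = -11
k=6: count = (-11)-6 = -17
k=7: count = (-17)-7 = -24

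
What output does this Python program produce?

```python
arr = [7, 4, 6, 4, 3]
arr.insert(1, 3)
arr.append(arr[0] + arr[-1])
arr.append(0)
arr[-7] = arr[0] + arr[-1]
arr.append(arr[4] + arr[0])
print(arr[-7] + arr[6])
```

14

insert 3 at 1 → [7, 3, 4, 6, 4, 3]
append arr[0]+arr[-1] = 7+3 = 10 → [7, 3, 4, 6, 4, 3, 10]
append 0 → [7, 3, 4, 6, 4, 3, 10, 0]
arr[-7] = arr[0]+arr[-1] = 7+0 = 7 → [7, 7, 4, 6, 4, 3, 10, 0]
append arr[4]+arr[0] = 4+7 = 11 → [7, 7, 4, 6, 4, 3, 10, 0, 11]
arr[-7]+arr[6] = 4+10 = 14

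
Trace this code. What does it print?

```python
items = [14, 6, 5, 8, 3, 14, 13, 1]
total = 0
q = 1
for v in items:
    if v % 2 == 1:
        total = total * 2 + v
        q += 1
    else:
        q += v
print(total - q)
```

v=14: not odd; q=15
v=6: not odd; q=21
v=5: odd, total = 0*2+5 = 5; q=22
v=8: not odd; q=30
v=3: odd, total = 5*2+3 = 13; q=31
v=14: not odd; q=45
v=13: odd, total = 13*2+13 = 39; q=46
v=1: odd, total = 39*2+1 = 79; q=47
total-q = 79-47 = 32

32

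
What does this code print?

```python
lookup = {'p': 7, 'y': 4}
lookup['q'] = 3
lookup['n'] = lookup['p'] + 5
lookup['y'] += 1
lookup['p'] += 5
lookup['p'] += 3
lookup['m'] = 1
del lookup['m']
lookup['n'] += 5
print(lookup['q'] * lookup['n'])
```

51

lookup['q'] = 3 → {'p': 7, 'y': 4, 'q': 3}
lookup['n'] = lookup['p']+5 = 12 → {'p': 7, 'y': 4, 'q': 3, 'n': 12}
lookup['y'] = 4+1 = 5 → {'p': 7, 'y': 5, 'q': 3, 'n': 12}
lookup['p'] = 7+5 = 12 → {'p': 12, 'y': 5, 'q': 3, 'n': 12}
lookup['p'] = 12+3 = 15 → {'p': 15, 'y': 5, 'q': 3, 'n': 12}
lookup['m'] = 1 → {'p': 15, 'y': 5, 'q': 3, 'n': 12, 'm': 1}
del 'm' → {'p': 15, 'y': 5, 'q': 3, 'n': 12}
lookup['n'] = 12+5 = 17 → {'p': 15, 'y': 5, 'q': 3, 'n': 17}
lookup['q']*lookup['n'] = 3*17 = 51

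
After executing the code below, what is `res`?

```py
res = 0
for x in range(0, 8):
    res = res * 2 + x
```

247

x=0: res = 0*2+0 = 0
x=1: res = 0*2+1 = 1
x=2: res = 1*2+2 = 4
x=3: res = 4*2+3 = 11
x=4: res = 11*2+4 = 26
x=5: res = 26*2+5 = 57
x=6: res = 57*2+6 = 120
x=7: res = 120*2+7 = 247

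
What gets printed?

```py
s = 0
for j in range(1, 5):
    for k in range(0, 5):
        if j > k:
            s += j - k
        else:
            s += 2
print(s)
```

j=1,k=0: 1>0, s = 0+1 = 1
j=1,k=1: not 1>1, s = 1+2 = 3
j=1,k=2: not 1>2, s = 3+2 = 5
j=1,k=3: not 1>3, s = 5+2 = 7
j=1,k=4: not 1>4, s = 7+2 = 9
j=2,k=0: 2>0, s = 9+2 = 11
j=2,k=1: 2>1, s = 11+1 = 12
j=2,k=2: not 2>2, s = 12+2 = 14
j=2,k=3: not 2>3, s = 14+2 = 16
j=2,k=4: not 2>4, s = 16+2 = 18
j=3,k=0: 3>0, s = 18+3 = 21
j=3,k=1: 3>1, s = 21+2 = 23
j=3,k=2: 3>2, s = 23+1 = 24
j=3,k=3: not 3>3, s = 24+2 = 26
j=3,k=4: not 3>4, s = 26+2 = 28
j=4,k=0: 4>0, s = 28+4 = 32
j=4,k=1: 4>1, s = 32+3 = 35
j=4,k=2: 4>2, s = 35+2 = 37
j=4,k=3: 4>3, s = 37+1 = 38
j=4,k=4: not 4>4, s = 38+2 = 40

40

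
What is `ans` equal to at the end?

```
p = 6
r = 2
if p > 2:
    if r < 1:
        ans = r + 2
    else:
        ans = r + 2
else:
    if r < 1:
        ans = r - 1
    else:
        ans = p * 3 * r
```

4

p=6, r=2
p > 2 is True; r < 1 is False
→ ans = r + 2 = 4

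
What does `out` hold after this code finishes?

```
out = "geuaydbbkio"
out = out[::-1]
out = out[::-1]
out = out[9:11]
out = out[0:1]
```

reverse → 'oikbbdyaueg'
reverse → 'geuaydbbkio'
slice [9:11] → 'io'
slice [0:1] → 'i'

'i'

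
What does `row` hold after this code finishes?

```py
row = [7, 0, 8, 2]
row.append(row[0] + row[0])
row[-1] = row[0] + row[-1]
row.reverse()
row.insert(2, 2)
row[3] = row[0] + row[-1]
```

append row[0]+row[0] = 7+7 = 14 → [7, 0, 8, 2, 14]
row[-1] = row[0]+row[-1] = 7+14 = 21 → [7, 0, 8, 2, 21]
reverse → [21, 2, 8, 0, 7]
insert 2 at 2 → [21, 2, 2, 8, 0, 7]
row[3] = row[0]+row[-1] = 21+7 = 28 → [21, 2, 2, 28, 0, 7]

[21, 2, 2, 28, 0, 7]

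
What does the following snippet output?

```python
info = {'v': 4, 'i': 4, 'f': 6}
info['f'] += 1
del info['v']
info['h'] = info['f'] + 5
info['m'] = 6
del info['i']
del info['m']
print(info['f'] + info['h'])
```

info['f'] = 6+1 = 7 → {'v': 4, 'i': 4, 'f': 7}
del 'v' → {'i': 4, 'f': 7}
info['h'] = info['f']+5 = 12 → {'i': 4, 'f': 7, 'h': 12}
info['m'] = 6 → {'i': 4, 'f': 7, 'h': 12, 'm': 6}
del 'i' → {'f': 7, 'h': 12, 'm': 6}
del 'm' → {'f': 7, 'h': 12}
info['f']+info['h'] = 7+12 = 19

19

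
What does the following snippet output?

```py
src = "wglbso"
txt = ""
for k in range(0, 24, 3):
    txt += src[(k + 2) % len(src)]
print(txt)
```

k=0: add src[2]='l' → 'l'
k=3: add src[5]='o' → 'lo'
k=6: add src[2]='l' → 'lol'
k=9: add src[5]='o' → 'lolo'
k=12: add src[2]='l' → 'lolol'
k=15: add src[5]='o' → 'lololo'
k=18: add src[2]='l' → 'lololol'
k=21: add src[5]='o' → 'lolololo'

lolololo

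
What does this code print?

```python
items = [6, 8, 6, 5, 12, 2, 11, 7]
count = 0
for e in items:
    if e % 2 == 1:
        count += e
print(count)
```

e=6: not odd
e=8: not odd
e=6: not odd
e=5: odd, count = 0+5 = 5
e=12: not odd
e=2: not odd
e=11: odd, count = 5+11 = 16
e=7: odd, count = 16+7 = 23

23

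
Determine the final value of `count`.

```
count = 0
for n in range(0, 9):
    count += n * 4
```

144

n=0: count = 0+0*4 = 0
n=1: count = 0+1*4 = 4
n=2: count = 4+2*4 = 12
n=3: count = 12+3*4 = 24
n=4: count = 24+4*4 = 40
n=5: count = 40+5*4 = 60
n=6: count = 60+6*4 = 84
n=7: count = 84+7*4 = 112
n=8: count = 112+8*4 = 144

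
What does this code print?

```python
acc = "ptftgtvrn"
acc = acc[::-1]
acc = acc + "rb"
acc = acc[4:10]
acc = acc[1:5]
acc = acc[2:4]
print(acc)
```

reverse → 'nrvtgtftp'
+ 'rb' → 'nrvtgtftprb'
slice [4:10] → 'gtftpr'
slice [1:5] → 'tftp'
slice [2:4] → 'tp'

tp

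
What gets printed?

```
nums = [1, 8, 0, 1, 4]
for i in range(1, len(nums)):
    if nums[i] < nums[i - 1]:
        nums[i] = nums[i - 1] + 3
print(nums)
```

i=1: 8>=1, unchanged → [1, 8, 0, 1, 4]
i=2: 0<8, nums[2] = 8+3 = 11 → [1, 8, 11, 1, 4]
i=3: 1<11, nums[3] = 11+3 = 14 → [1, 8, 11, 14, 4]
i=4: 4<14, nums[4] = 14+3 = 17 → [1, 8, 11, 14, 17]

[1, 8, 11, 14, 17]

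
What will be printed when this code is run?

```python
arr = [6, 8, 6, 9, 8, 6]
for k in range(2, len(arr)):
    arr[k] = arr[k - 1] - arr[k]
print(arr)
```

k=2: arr[2] = 8-6 = 2 → [6, 8, 2, 9, 8, 6]
k=3: arr[3] = 2-9 = -7 → [6, 8, 2, -7, 8, 6]
k=4: arr[4] = (-7)-8 = -15 → [6, 8, 2, -7, -15, 6]
k=5: arr[5] = (-15)-6 = -21 → [6, 8, 2, -7, -15, -21]

[6, 8, 2, -7, -15, -21]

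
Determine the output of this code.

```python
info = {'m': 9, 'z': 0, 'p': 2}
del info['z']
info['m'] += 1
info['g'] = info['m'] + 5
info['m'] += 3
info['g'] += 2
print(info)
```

{'m': 13, 'p': 2, 'g': 17}

del 'z' → {'m': 9, 'p': 2}
info['m'] = 9+1 = 10 → {'m': 10, 'p': 2}
info['g'] = info['m']+5 = 15 → {'m': 10, 'p': 2, 'g': 15}
info['m'] = 10+3 = 13 → {'m': 13, 'p': 2, 'g': 15}
info['g'] = 15+2 = 17 → {'m': 13, 'p': 2, 'g': 17}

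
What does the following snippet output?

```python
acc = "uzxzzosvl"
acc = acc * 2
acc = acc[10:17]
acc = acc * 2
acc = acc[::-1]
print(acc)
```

repeat ×2 → 'uzxzzosvluzxzzosvl'
slice [10:17] → 'zxzzosv'
repeat ×2 → 'zxzzosvzxzzosv'
reverse → 'vsozzxzvsozzxz'

vsozzxzvsozzxz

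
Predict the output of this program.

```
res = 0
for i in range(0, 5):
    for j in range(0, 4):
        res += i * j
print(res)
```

60

i=0,j=0: res = 0+0 = 0
i=0,j=1: res = 0+0 = 0
i=0,j=2: res = 0+0 = 0
i=0,j=3: res = 0+0 = 0
i=1,j=0: res = 0+0 = 0
i=1,j=1: res = 0+1 = 1
i=1,j=2: res = 1+2 = 3
i=1,j=3: res = 3+3 = 6
i=2,j=0: res = 6+0 = 6
i=2,j=1: res = 6+2 = 8
i=2,j=2: res = 8+4 = 12
i=2,j=3: res = 12+6 = 18
i=3,j=0: res = 18+0 = 18
i=3,j=1: res = 18+3 = 21
i=3,j=2: res = 21+6 = 27
i=3,j=3: res = 27+9 = 36
i=4,j=0: res = 36+0 = 36
i=4,j=1: res = 36+4 = 40
i=4,j=2: res = 40+8 = 48
i=4,j=3: res = 48+12 = 60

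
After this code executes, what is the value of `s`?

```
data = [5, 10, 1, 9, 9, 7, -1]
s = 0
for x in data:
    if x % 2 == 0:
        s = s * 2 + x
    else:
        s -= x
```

-25

x=5: not even, s = 0-5 = -5
x=10: even, s = (-5)*2+10 = 0
x=1: not even, s = 0-1 = -1
x=9: not even, s = (-1)-9 = -10
x=9: not even, s = (-10)-9 = -19
x=7: not even, s = (-19)-7 = -26
x=-1: not even, s = (-26)-(-1) = -25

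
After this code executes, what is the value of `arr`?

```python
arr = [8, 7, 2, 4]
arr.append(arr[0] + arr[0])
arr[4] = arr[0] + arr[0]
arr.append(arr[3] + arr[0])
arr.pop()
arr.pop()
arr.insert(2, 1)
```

append arr[0]+arr[0] = 8+8 = 16 → [8, 7, 2, 4, 16]
arr[4] = arr[0]+arr[0] = 8+8 = 16 → [8, 7, 2, 4, 16]
append arr[3]+arr[0] = 4+8 = 12 → [8, 7, 2, 4, 16, 12]
pop() removes 12 → [8, 7, 2, 4, 16]
pop() removes 16 → [8, 7, 2, 4]
insert 1 at 2 → [8, 7, 1, 2, 4]

[8, 7, 1, 2, 4]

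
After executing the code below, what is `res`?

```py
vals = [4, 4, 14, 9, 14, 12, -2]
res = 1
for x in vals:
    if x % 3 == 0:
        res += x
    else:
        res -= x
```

x=4: not %3==0, res = 1-4 = -3
x=4: not %3==0, res = (-3)-4 = -7
x=14: not %3==0, res = (-7)-14 = -21
x=9: %3==0, res = (-21)+9 = -12
x=14: not %3==0, res = (-12)-14 = -26
x=12: %3==0, res = (-26)+12 = -14
x=-2: not %3==0, res = (-14)-(-2) = -12

-12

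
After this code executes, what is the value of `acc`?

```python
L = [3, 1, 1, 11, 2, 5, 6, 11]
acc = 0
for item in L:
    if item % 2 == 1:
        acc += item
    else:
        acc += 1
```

34

item=3: odd, acc = 0+3 = 3
item=1: odd, acc = 3+1 = 4
item=1: odd, acc = 4+1 = 5
item=11: odd, acc = 5+11 = 16
item=2: not odd, acc = 16+1 = 17
item=5: odd, acc = 17+5 = 22
item=6: not odd, acc = 22+1 = 23
item=11: odd, acc = 23+11 = 34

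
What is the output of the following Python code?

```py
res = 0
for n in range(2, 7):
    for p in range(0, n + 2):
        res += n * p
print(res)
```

375

n=2,p=0: res = 0+0 = 0
n=2,p=1: res = 0+2 = 2
n=2,p=2: res = 2+4 = 6
n=2,p=3: res = 6+6 = 12
n=3,p=0: res = 12+0 = 12
n=3,p=1: res = 12+3 = 15
n=3,p=2: res = 15+6 = 21
n=3,p=3: res = 21+9 = 30
n=3,p=4: res = 30+12 = 42
n=4,p=0: res = 42+0 = 42
n=4,p=1: res = 42+4 = 46
n=4,p=2: res = 46+8 = 54
n=4,p=3: res = 54+12 = 66
n=4,p=4: res = 66+16 = 82
n=4,p=5: res = 82+20 = 102
n=5,p=0: res = 102+0 = 102
n=5,p=1: res = 102+5 = 107
n=5,p=2: res = 107+10 = 117
n=5,p=3: res = 117+15 = 132
n=5,p=4: res = 132+20 = 152
n=5,p=5: res = 152+25 = 177
n=5,p=6: res = 177+30 = 207
n=6,p=0: res = 207+0 = 207
n=6,p=1: res = 207+6 = 213
n=6,p=2: res = 213+12 = 225
n=6,p=3: res = 225+18 = 243
n=6,p=4: res = 243+24 = 267
n=6,p=5: res = 267+30 = 297
n=6,p=6: res = 297+36 = 333
n=6,p=7: res = 333+42 = 375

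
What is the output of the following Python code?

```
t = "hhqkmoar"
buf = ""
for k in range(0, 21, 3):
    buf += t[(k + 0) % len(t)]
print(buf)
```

k=0: add t[0]='h' → 'h'
k=3: add t[3]='k' → 'hk'
k=6: add t[6]='a' → 'hka'
k=9: add t[1]='h' → 'hkah'
k=12: add t[4]='m' → 'hkahm'
k=15: add t[7]='r' → 'hkahmr'
k=18: add t[2]='q' → 'hkahmrq'

hkahmrq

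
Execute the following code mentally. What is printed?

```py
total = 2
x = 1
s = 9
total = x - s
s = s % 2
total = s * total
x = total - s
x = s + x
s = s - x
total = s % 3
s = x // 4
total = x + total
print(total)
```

-8

total = 1-9 = -8
s = 9%2 = 1
total = 1*(-8) = -8
x = (-8)-1 = -9
x = 1+(-9) = -8
s = 1-(-8) = 9
total = 9%3 = 0
s = (-8)//4 = -2
total = (-8)+0 = -8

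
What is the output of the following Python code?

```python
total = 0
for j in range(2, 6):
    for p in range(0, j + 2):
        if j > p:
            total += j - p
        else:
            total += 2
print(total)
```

j=2,p=0: 2>0, total = 0+2 = 2
j=2,p=1: 2>1, total = 2+1 = 3
j=2,p=2: not 2>2, total = 3+2 = 5
j=2,p=3: not 2>3, total = 5+2 = 7
j=3,p=0: 3>0, total = 7+3 = 10
j=3,p=1: 3>1, total = 10+2 = 12
j=3,p=2: 3>2, total = 12+1 = 13
j=3,p=3: not 3>3, total = 13+2 = 15
j=3,p=4: not 3>4, total = 15+2 = 17
j=4,p=0: 4>0, total = 17+4 = 21
j=4,p=1: 4>1, total = 21+3 = 24
j=4,p=2: 4>2, total = 24+2 = 26
j=4,p=3: 4>3, total = 26+1 = 27
j=4,p=4: not 4>4, total = 27+2 = 29
j=4,p=5: not 4>5, total = 29+2 = 31
j=5,p=0: 5>0, total = 31+5 = 36
j=5,p=1: 5>1, total = 36+4 = 40
j=5,p=2: 5>2, total = 40+3 = 43
j=5,p=3: 5>3, total = 43+2 = 45
j=5,p=4: 5>4, total = 45+1 = 46
j=5,p=5: not 5>5, total = 46+2 = 48
j=5,p=6: not 5>6, total = 48+2 = 50

50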